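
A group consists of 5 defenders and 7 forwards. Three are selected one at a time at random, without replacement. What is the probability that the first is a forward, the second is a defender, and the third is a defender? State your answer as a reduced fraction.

7/66

Multiply the conditional probabilities at each draw: 7/12 · 5/11 · 4/10 = 140/1320 = 7/66.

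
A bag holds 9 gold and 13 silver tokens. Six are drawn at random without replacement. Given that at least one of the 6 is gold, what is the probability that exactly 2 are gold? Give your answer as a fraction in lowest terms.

780/2209

Work in counts. Selections with at least one gold: C(22,6) − C(13,6) = 74613 − 1716 = 72897.
Of those, selections where exactly 2 are gold: C(9,2)·C(13,4) = 36·715 = 25740.
Conditional probability = 25740/72897 = 780/2209.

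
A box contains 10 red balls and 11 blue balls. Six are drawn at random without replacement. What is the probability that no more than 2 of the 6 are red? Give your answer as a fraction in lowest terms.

1661/4522

Total selections: C(21,6) = 54264.
Favorable selections (no more than 2 red): C(10,0)·C(11,6) + C(10,1)·C(11,5) + C(10,2)·C(11,4) = 462 + 4620 + 14850 = 19932.
Probability = 19932/54264 = 1661/4522.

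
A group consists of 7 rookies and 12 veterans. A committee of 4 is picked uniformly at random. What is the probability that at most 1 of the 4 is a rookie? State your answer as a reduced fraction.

2035/3876

Total selections: C(19,4) = 3876.
Favorable selections (at most 1 rookie): C(7,0)·C(12,4) + C(7,1)·C(12,3) = 495 + 1540 = 2035.
Probability = 2035/3876.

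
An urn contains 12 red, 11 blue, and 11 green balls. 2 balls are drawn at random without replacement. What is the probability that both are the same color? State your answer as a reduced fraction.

16/51

There are C(34,2) = 561 ways to draw 2 balls.
All same color: C(12,2) + C(11,2) + C(11,2) = 66 + 55 + 55 = 176.
Probability = 176/561 = 16/51.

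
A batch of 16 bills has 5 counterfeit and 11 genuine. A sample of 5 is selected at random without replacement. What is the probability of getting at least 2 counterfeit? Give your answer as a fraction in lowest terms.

47/91

There are C(16,5) = 4368 ways to choose the 5.
Count the complement (fewer than 2 counterfeit): C(5,0)·C(11,5) + C(5,1)·C(11,4) = 462 + 1650 = 2112.
Probability = 1 − 2112/4368 = 2256/4368 = 47/91.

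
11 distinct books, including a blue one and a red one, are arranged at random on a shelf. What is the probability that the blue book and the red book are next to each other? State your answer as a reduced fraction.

2/11

There are 11! = 39916800 arrangements.
Treat the blue book and the red book as a block: 10! arrangements of the blocks × 2 orders within the block = 2·3628800 = 7257600.
Probability = 7257600/39916800 = 2/11.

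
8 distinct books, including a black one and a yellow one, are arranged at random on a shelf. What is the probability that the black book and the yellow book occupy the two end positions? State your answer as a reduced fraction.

1/28

There are 8! = 40320 arrangements.
Place the black book and the yellow book at the ends in 2 ways, arrange the remaining 6 in 6! = 720 ways: 2·720 = 1440.
Probability = 1440/40320 = 1/28.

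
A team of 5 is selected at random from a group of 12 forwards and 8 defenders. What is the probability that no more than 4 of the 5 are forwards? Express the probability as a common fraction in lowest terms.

There are C(20,5) = 15504 ways to choose the 5.
The complement is exactly 5 forwards: C(12,5)·C(8,0) = 792.
Probability = 1 − 792/15504 = 14712/15504 = 613/646.

613/646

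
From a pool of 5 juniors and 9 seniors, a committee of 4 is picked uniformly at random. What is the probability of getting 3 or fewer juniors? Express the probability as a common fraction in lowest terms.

There are C(14,4) = 1001 ways to choose the 4.
Favorable selections (3 or fewer juniors): C(5,0)·C(9,4) + C(5,1)·C(9,3) + C(5,2)·C(9,2) + C(5,3)·C(9,1) = 126 + 420 + 360 + 90 = 996.
Probability = 996/1001.

996/1001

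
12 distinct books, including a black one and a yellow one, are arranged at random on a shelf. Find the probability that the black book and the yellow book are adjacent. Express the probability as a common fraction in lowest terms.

1/6

There are 12! = 479001600 arrangements.
Treat the black book and the yellow book as a block: 11! arrangements of the blocks × 2 orders within the block = 2·39916800 = 79833600.
Probability = 79833600/479001600 = 1/6.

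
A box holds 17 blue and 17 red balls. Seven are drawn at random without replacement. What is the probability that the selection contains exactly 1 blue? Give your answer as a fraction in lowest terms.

1547/39556

Total number of selections: C(34,7) = 5379616.
Selections with exactly 1 blue: choose 1 of the 17 blue and 6 of the 17 red, C(17,1)·C(17,6) = 17·12376 = 210392.
Probability = 210392/5379616 = 1547/39556.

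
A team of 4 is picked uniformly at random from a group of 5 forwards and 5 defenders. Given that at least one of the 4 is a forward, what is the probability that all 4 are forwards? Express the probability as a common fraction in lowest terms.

1/41

Work in counts. Selections with at least one forward: C(10,4) − C(5,4) = 210 − 5 = 205.
Of those, selections where all 4 are forwards: C(5,4) = 5.
Conditional probability = 5/205 = 1/41.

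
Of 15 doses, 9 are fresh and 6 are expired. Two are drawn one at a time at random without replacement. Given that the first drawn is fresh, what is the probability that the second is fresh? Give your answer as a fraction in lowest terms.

4/7

After removing one fresh, 14 remain: 8 fresh and 6 expired.
So the probability the next is fresh is 8/14 = 4/7.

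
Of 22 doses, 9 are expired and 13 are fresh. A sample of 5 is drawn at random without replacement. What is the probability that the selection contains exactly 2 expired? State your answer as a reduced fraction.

There are C(22,5) = 26334 ways to choose 5 from 22.
Selections with exactly 2 expired: choose 2 of the 9 expired and 3 of the 13 fresh, C(9,2)·C(13,3) = 36·286 = 10296.
Probability = 10296/26334 = 52/133.

52/133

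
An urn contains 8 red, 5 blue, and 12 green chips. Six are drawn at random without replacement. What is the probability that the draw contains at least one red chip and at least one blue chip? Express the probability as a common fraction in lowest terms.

There are C(25,6) = 177100 possible draws.
By inclusion-exclusion on the complements, draws missing all red or all blue: C(17,6) + C(20,6) − C(12,6) = 12376 + 38760 − 924 = 50212.
So draws with at least one of each: 177100 − 50212 = 126888, probability 126888/177100 = 31722/44275.

31722/44275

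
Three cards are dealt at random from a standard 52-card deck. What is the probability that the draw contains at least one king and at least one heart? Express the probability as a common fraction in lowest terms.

There are C(52,3) = 22100 possible draws.
By inclusion-exclusion on the complements, draws missing all kings or all hearts: C(48,3) + C(39,3) − C(36,3) = 17296 + 9139 − 7140 = 19295.
So draws with at least one of each: 22100 − 19295 = 2805, probability 2805/22100 = 33/260.

33/260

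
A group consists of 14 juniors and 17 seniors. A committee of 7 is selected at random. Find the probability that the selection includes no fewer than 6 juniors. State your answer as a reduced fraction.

There are C(31,7) = 2629575 ways to choose the 7.
Favorable selections (no fewer than 6 juniors): C(14,6)·C(17,1) + C(14,7)·C(17,0) = 51051 + 3432 = 54483.
Probability = 54483/2629575 = 1397/67425.

1397/67425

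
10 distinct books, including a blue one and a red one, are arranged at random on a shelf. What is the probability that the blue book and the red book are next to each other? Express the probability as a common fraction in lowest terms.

1/5

There are 10! = 3628800 arrangements.
Treat the blue book and the red book as a block: 9! arrangements of the blocks × 2 orders within the block = 2·362880 = 725760.
Probability = 725760/3628800 = 1/5.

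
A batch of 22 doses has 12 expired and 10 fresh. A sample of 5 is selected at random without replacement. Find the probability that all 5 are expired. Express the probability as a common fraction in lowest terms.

There are C(22,5) = 26334 possible selections.
Selections with all expired: C(12,5) = 792.
Probability = 792/26334 = 4/133.

4/133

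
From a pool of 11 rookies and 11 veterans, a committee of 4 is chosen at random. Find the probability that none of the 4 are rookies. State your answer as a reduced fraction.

There are C(22,4) = 7315 possible selections.
Selections with no rookies (all veterans): C(11,4) = 330.
Probability = 330/7315 = 6/133.

6/133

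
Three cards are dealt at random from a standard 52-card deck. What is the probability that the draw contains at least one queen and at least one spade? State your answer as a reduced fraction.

There are C(52,3) = 22100 possible draws.
By inclusion-exclusion on the complements, draws missing all queens or all spades: C(48,3) + C(39,3) − C(36,3) = 17296 + 9139 − 7140 = 19295.
So draws with at least one of each: 22100 − 19295 = 2805, probability 2805/22100 = 33/260.

33/260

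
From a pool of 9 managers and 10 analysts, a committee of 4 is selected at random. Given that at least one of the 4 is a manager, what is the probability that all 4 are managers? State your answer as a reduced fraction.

21/611

Work in counts. Selections with at least one manager: C(19,4) − C(10,4) = 3876 − 210 = 3666.
Of those, selections where all 4 are managers: C(9,4) = 126.
Conditional probability = 126/3666 = 21/611.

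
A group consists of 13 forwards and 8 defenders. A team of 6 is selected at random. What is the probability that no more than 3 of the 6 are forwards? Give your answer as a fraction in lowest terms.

397/969

Total selections: C(21,6) = 54264.
Count the complement (more than 3 forwards): C(13,4)·C(8,2) + C(13,5)·C(8,1) + C(13,6)·C(8,0) = 20020 + 10296 + 1716 = 32032.
Probability = 1 − 32032/54264 = 22232/54264 = 397/969.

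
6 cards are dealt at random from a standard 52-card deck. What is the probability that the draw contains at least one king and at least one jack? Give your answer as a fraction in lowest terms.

There are C(52,6) = 20358520 possible draws.
By inclusion-exclusion on the complements, draws missing all kings or all jacks: C(48,6) + C(48,6) − C(44,6) = 12271512 + 12271512 − 7059052 = 17483972.
So draws with at least one of each: 20358520 − 17483972 = 2874548, probability 2874548/20358520 = 718637/5089630.

718637/5089630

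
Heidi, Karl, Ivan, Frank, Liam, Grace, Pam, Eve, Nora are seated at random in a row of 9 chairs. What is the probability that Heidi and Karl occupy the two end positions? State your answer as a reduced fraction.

1/36

There are 9! = 362880 arrangements.
Place Heidi and Karl at the ends in 2 ways, arrange the remaining 7 in 7! = 5040 ways: 2·5040 = 10080.
Probability = 10080/362880 = 1/36.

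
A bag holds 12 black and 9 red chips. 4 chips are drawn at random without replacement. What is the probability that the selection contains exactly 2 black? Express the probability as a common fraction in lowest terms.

264/665

The sample space is all 4-subsets of the 21: C(21,4) = 5985.
Selections with exactly 2 black: choose 2 of the 12 black and 2 of the 9 red, C(12,2)·C(9,2) = 66·36 = 2376.
Probability = 2376/5985 = 264/665.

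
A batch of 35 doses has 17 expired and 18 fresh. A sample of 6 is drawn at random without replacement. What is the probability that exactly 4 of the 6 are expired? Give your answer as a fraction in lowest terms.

153/682

There are C(35,6) = 1623160 ways to choose 6 from 35.
Selections with exactly 4 expired: choose 4 of the 17 expired and 2 of the 18 fresh, C(17,4)·C(18,2) = 2380·153 = 364140.
Probability = 364140/1623160 = 153/682.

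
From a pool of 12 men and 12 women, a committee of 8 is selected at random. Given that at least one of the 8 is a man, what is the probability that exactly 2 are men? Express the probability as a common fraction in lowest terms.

77/928

Work in counts. Selections with at least one man: C(24,8) − C(12,8) = 735471 − 495 = 734976.
Of those, selections where exactly 2 are men: C(12,2)·C(12,6) = 66·924 = 60984.
Conditional probability = 60984/734976 = 77/928.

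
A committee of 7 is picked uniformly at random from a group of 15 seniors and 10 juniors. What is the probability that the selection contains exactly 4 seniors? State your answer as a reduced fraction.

1638/4807

The sample space is all 7-subsets of the 25: C(25,7) = 480700.
Selections with exactly 4 seniors: choose 4 of the 15 seniors and 3 of the 10 juniors, C(15,4)·C(10,3) = 1365·120 = 163800.
Probability = 163800/480700 = 1638/4807.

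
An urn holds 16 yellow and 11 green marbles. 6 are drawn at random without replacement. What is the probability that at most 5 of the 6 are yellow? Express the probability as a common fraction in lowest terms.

Total selections: C(27,6) = 296010.
The complement is exactly 6 yellow: C(16,6)·C(11,0) = 8008.
Probability = 1 − 8008/296010 = 288002/296010 = 1007/1035.

1007/1035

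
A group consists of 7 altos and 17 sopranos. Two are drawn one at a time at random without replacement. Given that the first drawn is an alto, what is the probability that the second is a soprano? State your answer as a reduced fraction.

17/23

After removing one alto, 23 remain: 6 altos and 17 sopranos.
So the probability the next is a soprano is 17/23.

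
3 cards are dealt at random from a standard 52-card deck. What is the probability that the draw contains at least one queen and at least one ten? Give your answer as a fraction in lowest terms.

188/5525

There are C(52,3) = 22100 possible draws.
By inclusion-exclusion on the complements, draws missing all queens or all tens: C(48,3) + C(48,3) − C(44,3) = 17296 + 17296 − 13244 = 21348.
So draws with at least one of each: 22100 − 21348 = 752, probability 752/22100 = 188/5525.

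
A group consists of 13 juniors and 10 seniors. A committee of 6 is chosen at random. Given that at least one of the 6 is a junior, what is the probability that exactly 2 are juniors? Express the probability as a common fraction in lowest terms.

Work in counts. Selections with at least one junior: C(23,6) − C(10,6) = 100947 − 210 = 100737.
Of those, selections where exactly 2 are juniors: C(13,2)·C(10,4) = 78·210 = 16380.
Conditional probability = 16380/100737 = 20/123.

20/123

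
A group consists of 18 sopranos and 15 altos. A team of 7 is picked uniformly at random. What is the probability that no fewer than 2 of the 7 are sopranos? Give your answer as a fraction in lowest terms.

14059/14384

Total selections: C(33,7) = 4272048.
Count the complement (fewer than 2 sopranos): C(18,0)·C(15,7) + C(18,1)·C(15,6) = 6435 + 90090 = 96525.
Probability = 1 − 96525/4272048 = 4175523/4272048 = 14059/14384.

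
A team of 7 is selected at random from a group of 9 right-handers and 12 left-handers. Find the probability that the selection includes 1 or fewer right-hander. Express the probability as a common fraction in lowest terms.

Total selections: C(21,7) = 116280.
Favorable selections (1 or fewer right-hander): C(9,0)·C(12,7) + C(9,1)·C(12,6) = 792 + 8316 = 9108.
Probability = 9108/116280 = 253/3230.

253/3230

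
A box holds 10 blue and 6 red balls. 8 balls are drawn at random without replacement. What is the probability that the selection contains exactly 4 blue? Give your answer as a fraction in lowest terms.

35/143

There are C(16,8) = 12870 ways to choose 8 from 16.
Selections with exactly 4 blue: choose 4 of the 10 blue and 4 of the 6 red, C(10,4)·C(6,4) = 210·15 = 3150.
Probability = 3150/12870 = 35/143.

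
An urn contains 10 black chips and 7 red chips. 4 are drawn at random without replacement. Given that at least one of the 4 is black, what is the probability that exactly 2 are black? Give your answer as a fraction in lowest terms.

27/67

Work in counts. Selections with at least one black: C(17,4) − C(7,4) = 2380 − 35 = 2345.
Of those, selections where exactly 2 are black: C(10,2)·C(7,2) = 45·21 = 945.
Conditional probability = 945/2345 = 27/67.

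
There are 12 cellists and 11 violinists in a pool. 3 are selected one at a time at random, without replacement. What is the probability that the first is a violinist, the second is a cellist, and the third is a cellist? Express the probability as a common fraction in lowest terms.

Multiply the conditional probabilities at each draw: 11/23 · 12/22 · 11/21 = 1452/10626 = 22/161.

22/161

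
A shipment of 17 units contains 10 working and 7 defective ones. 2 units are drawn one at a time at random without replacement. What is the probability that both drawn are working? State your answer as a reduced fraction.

45/136

Multiply the conditional probabilities at each draw: 10/17 · 9/16 = 90/272 = 45/136.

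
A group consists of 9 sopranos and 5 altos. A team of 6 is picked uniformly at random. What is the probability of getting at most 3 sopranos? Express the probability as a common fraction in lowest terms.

49/143

There are C(14,6) = 3003 ways to choose the 6.
Favorable selections (at most 3 sopranos): C(9,1)·C(5,5) + C(9,2)·C(5,4) + C(9,3)·C(5,3) = 9 + 180 + 840 = 1029.
Probability = 1029/3003 = 49/143.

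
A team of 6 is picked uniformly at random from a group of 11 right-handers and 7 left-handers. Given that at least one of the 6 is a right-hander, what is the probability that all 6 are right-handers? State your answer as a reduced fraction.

Work in counts. Selections with at least one right-hander: C(18,6) − C(7,6) = 18564 − 7 = 18557.
Of those, selections where all 6 are right-handers: C(11,6) = 462.
Conditional probability = 462/18557 = 6/241.

6/241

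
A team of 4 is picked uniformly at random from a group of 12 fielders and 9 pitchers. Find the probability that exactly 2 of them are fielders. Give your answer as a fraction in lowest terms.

The sample space is all 4-subsets of the 21: C(21,4) = 5985.
Selections with exactly 2 fielders: choose 2 of the 12 fielders and 2 of the 9 pitchers, C(12,2)·C(9,2) = 66·36 = 2376.
Probability = 2376/5985 = 264/665.

264/665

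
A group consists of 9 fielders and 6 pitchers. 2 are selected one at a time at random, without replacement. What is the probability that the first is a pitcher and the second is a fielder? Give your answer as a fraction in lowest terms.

9/35

Multiply the conditional probabilities at each draw: 6/15 · 9/14 = 54/210 = 9/35.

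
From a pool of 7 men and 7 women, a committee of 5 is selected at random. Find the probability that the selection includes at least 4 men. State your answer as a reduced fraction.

There are C(14,5) = 2002 ways to choose the 5.
Favorable selections (at least 4 men): C(7,4)·C(7,1) + C(7,5)·C(7,0) = 245 + 21 = 266.
Probability = 266/2002 = 19/143.

19/143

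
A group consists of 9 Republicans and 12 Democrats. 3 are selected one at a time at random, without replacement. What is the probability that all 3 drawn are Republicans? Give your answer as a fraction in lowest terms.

Multiply the conditional probabilities at each draw: 9/21 · 8/20 · 7/19 = 504/7980 = 6/95.

6/95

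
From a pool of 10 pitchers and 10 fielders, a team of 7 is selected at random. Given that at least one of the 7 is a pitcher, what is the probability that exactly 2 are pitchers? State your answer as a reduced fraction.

63/430

Work in counts. Selections with at least one pitcher: C(20,7) − C(10,7) = 77520 − 120 = 77400.
Of those, selections where exactly 2 are pitchers: C(10,2)·C(10,5) = 45·252 = 11340.
Conditional probability = 11340/77400 = 63/430.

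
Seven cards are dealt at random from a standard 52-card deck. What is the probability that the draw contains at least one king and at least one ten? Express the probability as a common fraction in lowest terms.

There are C(52,7) = 133784560 possible draws.
By inclusion-exclusion on the complements, draws missing all kings or all tens: C(48,7) + C(48,7) − C(44,7) = 73629072 + 73629072 − 38320568 = 108937576.
So draws with at least one of each: 133784560 − 108937576 = 24846984, probability 24846984/133784560 = 3105873/16723070.

3105873/16723070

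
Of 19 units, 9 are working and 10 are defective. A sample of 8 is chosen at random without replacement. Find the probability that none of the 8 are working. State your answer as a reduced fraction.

There are C(19,8) = 75582 possible selections.
Selections with no working (all defective): C(10,8) = 45.
Probability = 45/75582 = 5/8398.

5/8398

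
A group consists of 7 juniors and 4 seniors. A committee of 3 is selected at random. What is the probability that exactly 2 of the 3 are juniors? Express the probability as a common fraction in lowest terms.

The sample space is all 3-subsets of the 11: C(11,3) = 165.
Selections with exactly 2 juniors: choose 2 of the 7 juniors and 1 of the 4 seniors, C(7,2)·C(4,1) = 21·4 = 84.
Probability = 84/165 = 28/55.

28/55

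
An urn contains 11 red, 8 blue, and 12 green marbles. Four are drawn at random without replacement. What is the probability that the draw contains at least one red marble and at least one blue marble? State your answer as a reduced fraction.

3652/6293

There are C(31,4) = 31465 possible draws.
By inclusion-exclusion on the complements, draws missing all red or all blue: C(20,4) + C(23,4) − C(12,4) = 4845 + 8855 − 495 = 13205.
So draws with at least one of each: 31465 − 13205 = 18260, probability 18260/31465 = 3652/6293.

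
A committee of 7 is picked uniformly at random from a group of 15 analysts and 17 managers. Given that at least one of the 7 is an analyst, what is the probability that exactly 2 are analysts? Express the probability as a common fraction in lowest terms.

Work in counts. Selections with at least one analyst: C(32,7) − C(17,7) = 3365856 − 19448 = 3346408.
Of those, selections where exactly 2 are analysts: C(15,2)·C(17,5) = 105·6188 = 649740.
Conditional probability = 649740/3346408 = 12495/64354.

12495/64354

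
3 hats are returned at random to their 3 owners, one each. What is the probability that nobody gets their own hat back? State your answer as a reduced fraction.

1/3

There are 3! = 6 assignments.
By inclusion-exclusion, assignments with no fixed points: C(3,0)·3! − C(3,1)·2! + C(3,2)·1! − C(3,3)·0! = 2.
Probability = 2/6 = 1/3.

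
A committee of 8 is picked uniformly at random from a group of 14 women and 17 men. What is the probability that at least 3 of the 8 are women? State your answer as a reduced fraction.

Total selections: C(31,8) = 7888725.
Count the complement (fewer than 3 women): C(14,0)·C(17,8) + C(14,1)·C(17,7) + C(14,2)·C(17,6) = 24310 + 272272 + 1126216 = 1422798.
Probability = 1 − 1422798/7888725 = 6465927/7888725 = 5717/6975.

5717/6975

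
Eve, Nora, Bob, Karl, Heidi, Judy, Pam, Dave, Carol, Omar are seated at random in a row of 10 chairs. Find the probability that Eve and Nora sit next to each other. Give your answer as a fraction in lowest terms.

There are 10! = 3628800 arrangements.
Treat Eve and Nora as a block: 9! arrangements of the blocks × 2 orders within the block = 2·362880 = 725760.
Probability = 725760/3628800 = 1/5.

1/5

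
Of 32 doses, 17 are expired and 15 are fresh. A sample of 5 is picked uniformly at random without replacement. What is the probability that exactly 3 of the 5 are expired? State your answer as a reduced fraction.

1275/3596

Total number of selections: C(32,5) = 201376.
Selections with exactly 3 expired: choose 3 of the 17 expired and 2 of the 15 fresh, C(17,3)·C(15,2) = 680·105 = 71400.
Probability = 71400/201376 = 1275/3596.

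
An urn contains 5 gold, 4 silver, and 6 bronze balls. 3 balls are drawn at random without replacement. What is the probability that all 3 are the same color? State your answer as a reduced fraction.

There are C(15,3) = 455 ways to draw 3 balls.
All same color: C(5,3) + C(4,3) + C(6,3) = 10 + 4 + 20 = 34.
Probability = 34/455.

34/455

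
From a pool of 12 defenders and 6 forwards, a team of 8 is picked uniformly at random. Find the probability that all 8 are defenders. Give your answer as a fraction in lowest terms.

There are C(18,8) = 43758 possible selections.
Selections with all defenders: C(12,8) = 495.
Probability = 495/43758 = 5/442.

5/442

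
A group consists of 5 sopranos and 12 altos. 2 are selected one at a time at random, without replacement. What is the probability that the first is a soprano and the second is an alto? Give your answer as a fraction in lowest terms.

Multiply the conditional probabilities at each draw: 5/17 · 12/16 = 60/272 = 15/68.

15/68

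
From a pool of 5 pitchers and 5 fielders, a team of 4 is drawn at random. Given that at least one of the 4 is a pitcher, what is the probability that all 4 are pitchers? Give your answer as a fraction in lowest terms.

1/41

Work in counts. Selections with at least one pitcher: C(10,4) − C(5,4) = 210 − 5 = 205.
Of those, selections where all 4 are pitchers: C(5,4) = 5.
Conditional probability = 5/205 = 1/41.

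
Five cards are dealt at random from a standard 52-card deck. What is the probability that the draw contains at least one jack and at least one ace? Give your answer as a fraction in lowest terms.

6509/64974

There are C(52,5) = 2598960 possible draws.
By inclusion-exclusion on the complements, draws missing all jacks or all aces: C(48,5) + C(48,5) − C(44,5) = 1712304 + 1712304 − 1086008 = 2338600.
So draws with at least one of each: 2598960 − 2338600 = 260360, probability 260360/2598960 = 6509/64974.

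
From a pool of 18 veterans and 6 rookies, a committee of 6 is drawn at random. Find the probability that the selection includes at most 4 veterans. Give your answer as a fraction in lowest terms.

2308/4807

Total selections: C(24,6) = 134596.
Count the complement (more than 4 veterans): C(18,5)·C(6,1) + C(18,6)·C(6,0) = 51408 + 18564 = 69972.
Probability = 1 − 69972/134596 = 64624/134596 = 2308/4807.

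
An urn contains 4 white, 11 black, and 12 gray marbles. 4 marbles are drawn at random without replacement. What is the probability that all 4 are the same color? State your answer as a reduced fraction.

413/8775

There are C(27,4) = 17550 ways to draw 4 marbles.
All same color: C(4,4) + C(11,4) + C(12,4) = 1 + 330 + 495 = 826.
Probability = 826/17550 = 413/8775.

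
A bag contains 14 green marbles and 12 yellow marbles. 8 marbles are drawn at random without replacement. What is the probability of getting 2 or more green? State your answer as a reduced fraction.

There are C(26,8) = 1562275 ways to choose the 8.
Count the complement (fewer than 2 green): C(14,0)·C(12,8) + C(14,1)·C(12,7) = 495 + 11088 = 11583.
Probability = 1 − 11583/1562275 = 1550692/1562275 = 10844/10925.

10844/10925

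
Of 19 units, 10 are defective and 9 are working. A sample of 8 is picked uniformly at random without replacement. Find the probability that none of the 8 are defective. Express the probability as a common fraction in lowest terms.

1/8398

There are C(19,8) = 75582 possible selections.
Selections with no defective (all working): C(9,8) = 9.
Probability = 9/75582 = 1/8398.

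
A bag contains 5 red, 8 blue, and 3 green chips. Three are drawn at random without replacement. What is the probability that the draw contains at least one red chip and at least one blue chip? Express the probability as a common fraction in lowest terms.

17/28

There are C(16,3) = 560 possible draws.
By inclusion-exclusion on the complements, draws missing all red or all blue: C(11,3) + C(8,3) − C(3,3) = 165 + 56 − 1 = 220.
So draws with at least one of each: 560 − 220 = 340, probability 340/560 = 17/28.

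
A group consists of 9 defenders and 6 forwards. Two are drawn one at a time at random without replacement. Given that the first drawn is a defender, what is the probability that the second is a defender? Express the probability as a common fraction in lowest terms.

After removing one defender, 14 remain: 8 defenders and 6 forwards.
So the probability the next is a defender is 8/14 = 4/7.

4/7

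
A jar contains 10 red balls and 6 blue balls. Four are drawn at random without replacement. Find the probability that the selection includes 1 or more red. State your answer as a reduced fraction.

361/364

There are C(16,4) = 1820 ways to choose the 4.
Favorable selections (1 or more red): C(10,1)·C(6,3) + C(10,2)·C(6,2) + C(10,3)·C(6,1) + C(10,4)·C(6,0) = 200 + 675 + 720 + 210 = 1805.
Probability = 1805/1820 = 361/364.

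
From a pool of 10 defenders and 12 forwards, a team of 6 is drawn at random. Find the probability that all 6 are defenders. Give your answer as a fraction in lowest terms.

10/3553

There are C(22,6) = 74613 possible selections.
Selections with all defenders: C(10,6) = 210.
Probability = 210/74613 = 10/3553.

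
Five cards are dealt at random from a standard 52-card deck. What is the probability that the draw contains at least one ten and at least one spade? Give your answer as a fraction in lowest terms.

229297/866320

There are C(52,5) = 2598960 possible draws.
By inclusion-exclusion on the complements, draws missing all tens or all spades: C(48,5) + C(39,5) − C(36,5) = 1712304 + 575757 − 376992 = 1911069.
So draws with at least one of each: 2598960 − 1911069 = 687891, probability 687891/2598960 = 229297/866320.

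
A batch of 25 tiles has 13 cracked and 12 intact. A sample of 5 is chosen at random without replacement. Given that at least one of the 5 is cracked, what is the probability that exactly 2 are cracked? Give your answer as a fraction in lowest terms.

Work in counts. Selections with at least one cracked: C(25,5) − C(12,5) = 53130 − 792 = 52338.
Of those, selections where exactly 2 are cracked: C(13,2)·C(12,3) = 78·220 = 17160.
Conditional probability = 17160/52338 = 20/61.

20/61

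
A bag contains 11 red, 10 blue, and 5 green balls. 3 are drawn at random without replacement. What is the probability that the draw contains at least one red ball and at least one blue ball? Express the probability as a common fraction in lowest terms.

319/520

There are C(26,3) = 2600 possible draws.
By inclusion-exclusion on the complements, draws missing all red or all blue: C(15,3) + C(16,3) − C(5,3) = 455 + 560 − 10 = 1005.
So draws with at least one of each: 2600 − 1005 = 1595, probability 1595/2600 = 319/520.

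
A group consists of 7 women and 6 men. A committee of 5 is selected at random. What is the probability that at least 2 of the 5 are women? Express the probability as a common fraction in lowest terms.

392/429

Total selections: C(13,5) = 1287.
Count the complement (fewer than 2 women): C(7,0)·C(6,5) + C(7,1)·C(6,4) = 6 + 105 = 111.
Probability = 1 − 111/1287 = 1176/1287 = 392/429.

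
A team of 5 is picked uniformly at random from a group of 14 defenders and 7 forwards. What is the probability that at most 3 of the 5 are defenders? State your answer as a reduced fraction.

180/323

There are C(21,5) = 20349 ways to choose the 5.
Favorable selections (at most 3 defenders): C(14,0)·C(7,5) + C(14,1)·C(7,4) + C(14,2)·C(7,3) + C(14,3)·C(7,2) = 21 + 490 + 3185 + 7644 = 11340.
Probability = 11340/20349 = 180/323.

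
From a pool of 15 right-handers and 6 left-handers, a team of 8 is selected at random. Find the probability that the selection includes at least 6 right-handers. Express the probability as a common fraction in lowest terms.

572/969

Total selections: C(21,8) = 203490.
Favorable selections (at least 6 right-handers): C(15,6)·C(6,2) + C(15,7)·C(6,1) + C(15,8)·C(6,0) = 75075 + 38610 + 6435 = 120120.
Probability = 120120/203490 = 572/969.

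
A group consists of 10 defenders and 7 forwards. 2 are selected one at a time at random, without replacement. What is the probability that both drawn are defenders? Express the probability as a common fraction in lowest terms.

45/136

Multiply the conditional probabilities at each draw: 10/17 · 9/16 = 90/272 = 45/136.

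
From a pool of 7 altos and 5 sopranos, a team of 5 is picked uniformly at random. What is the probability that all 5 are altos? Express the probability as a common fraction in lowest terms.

7/264

There are C(12,5) = 792 possible selections.
Selections with all altos: C(7,5) = 21.
Probability = 21/792 = 7/264.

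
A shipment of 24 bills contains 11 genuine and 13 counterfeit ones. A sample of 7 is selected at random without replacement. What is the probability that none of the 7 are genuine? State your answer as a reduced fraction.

There are C(24,7) = 346104 possible selections.
Selections with no genuine (all counterfeit): C(13,7) = 1716.
Probability = 1716/346104 = 13/2622.

13/2622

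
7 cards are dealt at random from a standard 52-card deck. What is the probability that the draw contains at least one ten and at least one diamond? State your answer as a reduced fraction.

There are C(52,7) = 133784560 possible draws.
By inclusion-exclusion on the complements, draws missing all tens or all diamonds: C(48,7) + C(39,7) − C(36,7) = 73629072 + 15380937 − 8347680 = 80662329.
So draws with at least one of each: 133784560 − 80662329 = 53122231, probability 53122231/133784560.

53122231/133784560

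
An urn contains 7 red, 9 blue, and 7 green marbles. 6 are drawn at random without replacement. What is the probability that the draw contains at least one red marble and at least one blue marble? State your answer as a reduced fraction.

4283/4807

There are C(23,6) = 100947 possible draws.
By inclusion-exclusion on the complements, draws missing all red or all blue: C(16,6) + C(14,6) − C(7,6) = 8008 + 3003 − 7 = 11004.
So draws with at least one of each: 100947 − 11004 = 89943, probability 89943/100947 = 4283/4807.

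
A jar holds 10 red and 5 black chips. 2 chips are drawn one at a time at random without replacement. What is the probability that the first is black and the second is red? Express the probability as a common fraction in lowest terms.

5/21

Multiply the conditional probabilities at each draw: 5/15 · 10/14 = 50/210 = 5/21.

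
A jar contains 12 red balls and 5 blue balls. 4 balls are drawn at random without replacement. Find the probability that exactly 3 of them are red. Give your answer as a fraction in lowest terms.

55/119

The sample space is all 4-subsets of the 17: C(17,4) = 2380.
Selections with exactly 3 red: choose 3 of the 12 red and 1 of the 5 blue, C(12,3)·C(5,1) = 220·5 = 1100.
Probability = 1100/2380 = 55/119.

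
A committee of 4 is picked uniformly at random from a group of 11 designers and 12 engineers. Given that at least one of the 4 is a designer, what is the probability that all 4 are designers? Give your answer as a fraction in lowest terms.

3/76

Work in counts. Selections with at least one designer: C(23,4) − C(12,4) = 8855 − 495 = 8360.
Of those, selections where all 4 are designers: C(11,4) = 330.
Conditional probability = 330/8360 = 3/76.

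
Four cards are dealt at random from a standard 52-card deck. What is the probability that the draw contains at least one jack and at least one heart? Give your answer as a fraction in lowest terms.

52799/270725

There are C(52,4) = 270725 possible draws.
By inclusion-exclusion on the complements, draws missing all jacks or all hearts: C(48,4) + C(39,4) − C(36,4) = 194580 + 82251 − 58905 = 217926.
So draws with at least one of each: 270725 − 217926 = 52799, probability 52799/270725.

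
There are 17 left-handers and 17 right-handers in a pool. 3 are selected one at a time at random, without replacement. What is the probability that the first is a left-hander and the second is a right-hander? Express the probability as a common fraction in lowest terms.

Multiply the conditional probabilities at each draw: 17/34 · 17/33 = 289/1122 = 17/66.

17/66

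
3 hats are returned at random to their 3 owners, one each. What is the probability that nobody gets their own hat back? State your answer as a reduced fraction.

1/3

There are 3! = 6 assignments.
By inclusion-exclusion, assignments with no fixed points: C(3,0)·3! − C(3,1)·2! + C(3,2)·1! − C(3,3)·0! = 2.
Probability = 2/6 = 1/3.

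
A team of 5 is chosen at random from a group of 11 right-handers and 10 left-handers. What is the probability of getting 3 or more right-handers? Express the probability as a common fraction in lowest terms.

Total selections: C(21,5) = 20349.
Favorable selections (3 or more right-handers): C(11,3)·C(10,2) + C(11,4)·C(10,1) + C(11,5)·C(10,0) = 7425 + 3300 + 462 = 11187.
Probability = 11187/20349 = 1243/2261.

1243/2261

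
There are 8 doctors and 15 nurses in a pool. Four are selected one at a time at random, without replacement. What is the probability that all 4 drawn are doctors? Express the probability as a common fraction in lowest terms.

Multiply the conditional probabilities at each draw: 8/23 · 7/22 · 6/21 · 5/20 = 1680/212520 = 2/253.

2/253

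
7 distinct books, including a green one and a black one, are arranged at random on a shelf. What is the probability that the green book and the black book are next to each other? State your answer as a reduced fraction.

There are 7! = 5040 arrangements.
Treat the green book and the black book as a block: 6! arrangements of the blocks × 2 orders within the block = 2·720 = 1440.
Probability = 1440/5040 = 2/7.

2/7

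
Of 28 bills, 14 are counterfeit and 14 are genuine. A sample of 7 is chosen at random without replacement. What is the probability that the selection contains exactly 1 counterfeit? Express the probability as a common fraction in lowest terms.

49/1380

The sample space is all 7-subsets of the 28: C(28,7) = 1184040.
Selections with exactly 1 counterfeit: choose 1 of the 14 counterfeit and 6 of the 14 genuine, C(14,1)·C(14,6) = 14·3003 = 42042.
Probability = 42042/1184040 = 49/1380.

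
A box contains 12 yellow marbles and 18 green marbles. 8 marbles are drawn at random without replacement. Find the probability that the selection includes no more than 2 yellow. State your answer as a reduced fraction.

2822/10005

Total selections: C(30,8) = 5852925.
Favorable selections (no more than 2 yellow): C(12,0)·C(18,8) + C(12,1)·C(18,7) + C(12,2)·C(18,6) = 43758 + 381888 + 1225224 = 1650870.
Probability = 1650870/5852925 = 2822/10005.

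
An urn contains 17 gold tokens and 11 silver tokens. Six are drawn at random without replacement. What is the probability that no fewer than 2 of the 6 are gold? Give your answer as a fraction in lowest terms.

1462/1495

There are C(28,6) = 376740 ways to choose the 6.
Count the complement (fewer than 2 gold): C(17,0)·C(11,6) + C(17,1)·C(11,5) = 462 + 7854 = 8316.
Probability = 1 − 8316/376740 = 368424/376740 = 1462/1495.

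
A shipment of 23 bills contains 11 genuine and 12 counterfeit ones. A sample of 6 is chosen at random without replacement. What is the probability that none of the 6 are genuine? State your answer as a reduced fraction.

4/437

There are C(23,6) = 100947 possible selections.
Selections with no genuine (all counterfeit): C(12,6) = 924.
Probability = 924/100947 = 4/437.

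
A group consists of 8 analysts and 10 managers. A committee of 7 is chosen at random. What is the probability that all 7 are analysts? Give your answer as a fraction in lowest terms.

There are C(18,7) = 31824 possible selections.
Selections with all analysts: C(8,7) = 8.
Probability = 8/31824 = 1/3978.

1/3978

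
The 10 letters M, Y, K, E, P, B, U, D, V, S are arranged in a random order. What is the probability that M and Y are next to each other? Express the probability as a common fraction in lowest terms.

1/5

There are 10! = 3628800 arrangements.
Treat M and Y as a block: 9! arrangements of the blocks × 2 orders within the block = 2·362880 = 725760.
Probability = 725760/3628800 = 1/5.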